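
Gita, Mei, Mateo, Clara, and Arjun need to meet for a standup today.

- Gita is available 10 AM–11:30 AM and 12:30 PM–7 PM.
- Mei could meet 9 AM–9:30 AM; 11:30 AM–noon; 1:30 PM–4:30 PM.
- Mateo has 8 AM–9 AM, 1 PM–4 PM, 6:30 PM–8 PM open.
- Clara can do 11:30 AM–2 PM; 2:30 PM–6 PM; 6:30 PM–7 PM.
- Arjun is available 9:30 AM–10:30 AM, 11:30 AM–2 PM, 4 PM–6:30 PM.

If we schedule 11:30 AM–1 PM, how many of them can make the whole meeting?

2

Clara and Arjun can make the full 11:30-13:00 slot — that's 2.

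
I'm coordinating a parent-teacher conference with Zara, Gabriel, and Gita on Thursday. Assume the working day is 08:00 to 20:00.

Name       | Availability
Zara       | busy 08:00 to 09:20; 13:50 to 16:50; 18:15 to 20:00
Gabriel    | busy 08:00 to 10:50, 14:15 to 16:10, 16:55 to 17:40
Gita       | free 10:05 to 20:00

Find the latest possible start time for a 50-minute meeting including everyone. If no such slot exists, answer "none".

Zara free: 09:20-13:50, 16:50-18:15 (invert busy blocks within the working day).
Gabriel free: 10:50-14:15, 16:10-16:55, 17:40-20:00 (invert busy blocks within the working day).
Gita free: 10:05-20:00.
Zara ∩ Gabriel: 10:50-13:50, 16:50-16:55, 17:40-18:15.
Zara ∩ Gabriel ∩ Gita: 10:50-13:50, 16:50-16:55, 17:40-18:15.
So the common availability across everyone is 10:50-13:50, 16:50-16:55, 17:40-18:15.
The last common window of at least 50 minutes is 10:50-13:50; a 50-minute meeting can start as late as 13:00 and still end by 13:50.

13:00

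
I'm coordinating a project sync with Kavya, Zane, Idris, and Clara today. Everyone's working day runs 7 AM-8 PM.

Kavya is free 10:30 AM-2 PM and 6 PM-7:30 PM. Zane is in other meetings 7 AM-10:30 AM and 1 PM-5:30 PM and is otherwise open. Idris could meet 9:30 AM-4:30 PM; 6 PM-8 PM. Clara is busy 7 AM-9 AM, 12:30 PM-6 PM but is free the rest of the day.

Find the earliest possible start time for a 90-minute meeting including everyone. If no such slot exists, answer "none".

10:30

Kavya free: 10:30-14:00, 18:00-19:30.
Zane free: 10:30-13:00, 17:30-20:00 (invert busy blocks within the working day).
Idris free: 09:30-16:30, 18:00-20:00.
Clara free: 09:00-12:30, 18:00-20:00 (invert busy blocks within the working day).
Kavya ∩ Zane: 10:30-13:00, 18:00-19:30.
Kavya ∩ Zane ∩ Idris: 10:30-13:00, 18:00-19:30.
Kavya ∩ Zane ∩ Idris ∩ Clara: 10:30-12:30, 18:00-19:30.
So the common availability across everyone is 10:30-12:30, 18:00-19:30.
The first common window of at least 90 minutes is 10:30-12:30, so the earliest start is 10:30.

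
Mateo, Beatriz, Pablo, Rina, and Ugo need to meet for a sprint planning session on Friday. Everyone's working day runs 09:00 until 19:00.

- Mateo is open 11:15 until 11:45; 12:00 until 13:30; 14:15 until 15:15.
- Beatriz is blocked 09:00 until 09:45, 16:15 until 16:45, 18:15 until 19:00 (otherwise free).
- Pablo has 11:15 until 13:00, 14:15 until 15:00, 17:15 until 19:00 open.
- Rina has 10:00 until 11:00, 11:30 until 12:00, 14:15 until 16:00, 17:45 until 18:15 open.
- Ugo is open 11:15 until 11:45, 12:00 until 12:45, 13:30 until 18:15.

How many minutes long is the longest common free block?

45

Mateo free: 11:15-11:45, 12:00-13:30, 14:15-15:15.
Beatriz free: 09:45-16:15, 16:45-18:15 (invert busy blocks within the working day).
Pablo free: 11:15-13:00, 14:15-15:00, 17:15-19:00.
Rina free: 10:00-11:00, 11:30-12:00, 14:15-16:00, 17:45-18:15.
Ugo free: 11:15-11:45, 12:00-12:45, 13:30-18:15.
Mateo ∩ Beatriz: 11:15-11:45, 12:00-13:30, 14:15-15:15.
Mateo ∩ Beatriz ∩ Pablo: 11:15-11:45, 12:00-13:00, 14:15-15:00.
Mateo ∩ Beatriz ∩ Pablo ∩ Rina: 11:30-11:45, 14:15-15:00.
Mateo ∩ Beatriz ∩ Pablo ∩ Rina ∩ Ugo: 11:30-11:45, 14:15-15:00.
So the common availability across everyone is 11:30-11:45, 14:15-15:00.
The longest is 14:15-15:00 at 45 minutes.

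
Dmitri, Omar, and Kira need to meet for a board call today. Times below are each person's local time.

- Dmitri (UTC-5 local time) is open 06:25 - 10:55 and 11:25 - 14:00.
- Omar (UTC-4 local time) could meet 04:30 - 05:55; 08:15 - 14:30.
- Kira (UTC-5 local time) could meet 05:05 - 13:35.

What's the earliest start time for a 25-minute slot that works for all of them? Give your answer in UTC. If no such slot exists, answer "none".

12:15

Dmitri in UTC: 11:25-15:55, 16:25-19:00 (add 5h to convert from UTC-5).
Omar in UTC: 08:30-09:55, 12:15-18:30 (add 4h to convert from UTC-4).
Kira in UTC: 10:05-18:35 (add 5h to convert from UTC-5).
Dmitri ∩ Omar: 12:15-15:55, 16:25-18:30.
Dmitri ∩ Omar ∩ Kira: 12:15-15:55, 16:25-18:30.
Those are the intersection windows.
The first common window of at least 25 minutes is 12:15-15:55, so the earliest start is 12:15.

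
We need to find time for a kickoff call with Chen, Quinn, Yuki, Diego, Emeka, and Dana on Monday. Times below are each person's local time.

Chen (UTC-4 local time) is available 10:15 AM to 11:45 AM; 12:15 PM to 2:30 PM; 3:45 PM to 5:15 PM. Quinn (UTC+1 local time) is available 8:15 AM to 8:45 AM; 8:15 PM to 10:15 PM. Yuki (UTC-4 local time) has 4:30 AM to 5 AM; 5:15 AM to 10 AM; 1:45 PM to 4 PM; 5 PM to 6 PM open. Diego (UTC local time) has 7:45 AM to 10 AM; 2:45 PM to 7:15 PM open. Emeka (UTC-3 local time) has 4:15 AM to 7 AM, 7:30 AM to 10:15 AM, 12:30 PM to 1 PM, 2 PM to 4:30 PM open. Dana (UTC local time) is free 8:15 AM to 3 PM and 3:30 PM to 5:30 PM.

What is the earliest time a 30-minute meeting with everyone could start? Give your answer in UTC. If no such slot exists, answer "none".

Chen in UTC: 14:15-15:45, 16:15-18:30, 19:45-21:15 (add 4h to convert from UTC-4).
Quinn in UTC: 07:15-07:45, 19:15-21:15 (subtract 1h to convert from UTC+1).
Yuki in UTC: 08:30-09:00, 09:15-14:00, 17:45-20:00, 21:00-22:00 (add 4h to convert from UTC-4).
Diego in UTC: 07:45-10:00, 14:45-19:15.
Emeka in UTC: 07:15-10:00, 10:30-13:15, 15:30-16:00, 17:00-19:30 (add 3h to convert from UTC-3).
Dana in UTC: 08:15-15:00, 15:30-17:30.
Chen ∩ Quinn: 19:45-21:15.
Chen ∩ Quinn ∩ Yuki: 19:45-20:00, 21:00-21:15.
Chen ∩ Quinn ∩ Yuki ∩ Diego: ∅.
Chen ∩ Quinn ∩ Yuki ∩ Diego ∩ Emeka: ∅.
Chen ∩ Quinn ∩ Yuki ∩ Diego ∩ Emeka ∩ Dana: ∅.
There is no time when everyone is free.
No common window is at least 30 minutes long.

none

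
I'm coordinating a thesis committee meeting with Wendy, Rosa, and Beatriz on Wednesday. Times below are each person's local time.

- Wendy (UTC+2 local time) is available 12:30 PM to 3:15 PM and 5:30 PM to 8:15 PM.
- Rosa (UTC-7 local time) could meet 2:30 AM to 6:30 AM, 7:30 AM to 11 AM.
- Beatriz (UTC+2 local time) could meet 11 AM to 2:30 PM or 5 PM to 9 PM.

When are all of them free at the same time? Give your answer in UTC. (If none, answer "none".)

Wendy in UTC: 10:30-13:15, 15:30-18:15 (subtract 2h to convert from UTC+2).
Rosa in UTC: 09:30-13:30, 14:30-18:00 (add 7h to convert from UTC-7).
Beatriz in UTC: 09:00-12:30, 15:00-19:00 (subtract 2h to convert from UTC+2).
Wendy ∩ Rosa: 10:30-13:15, 15:30-18:00.
Wendy ∩ Rosa ∩ Beatriz: 10:30-12:30, 15:30-18:00.
So the common availability across everyone is 10:30-12:30, 15:30-18:00.

10:30-12:30, 15:30-18:00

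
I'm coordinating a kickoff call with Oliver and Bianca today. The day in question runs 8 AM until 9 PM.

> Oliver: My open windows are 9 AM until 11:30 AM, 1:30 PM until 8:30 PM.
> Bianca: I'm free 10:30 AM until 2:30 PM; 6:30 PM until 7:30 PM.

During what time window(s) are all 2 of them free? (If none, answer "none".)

Oliver ∩ Bianca: 10:30-11:30, 13:30-14:30, 18:30-19:30.

10:30-11:30, 13:30-14:30, 18:30-19:30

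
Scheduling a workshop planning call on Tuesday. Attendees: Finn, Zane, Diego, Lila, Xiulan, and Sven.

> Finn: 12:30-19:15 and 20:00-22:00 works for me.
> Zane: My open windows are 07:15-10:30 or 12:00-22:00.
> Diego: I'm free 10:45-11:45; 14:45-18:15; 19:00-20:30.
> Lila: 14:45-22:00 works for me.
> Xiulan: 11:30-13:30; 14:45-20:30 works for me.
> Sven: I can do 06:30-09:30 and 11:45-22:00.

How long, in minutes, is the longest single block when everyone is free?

210

Finn ∩ Zane: 12:30-19:15, 20:00-22:00.
Finn ∩ Zane ∩ Diego: 14:45-18:15, 19:00-19:15, 20:00-20:30.
Finn ∩ Zane ∩ Diego ∩ Lila: 14:45-18:15, 19:00-19:15, 20:00-20:30.
Finn ∩ Zane ∩ Diego ∩ Lila ∩ Xiulan: 14:45-18:15, 19:00-19:15, 20:00-20:30.
Finn ∩ Zane ∩ Diego ∩ Lila ∩ Xiulan ∩ Sven: 14:45-18:15, 19:00-19:15, 20:00-20:30.
The longest is 14:45-18:15 at 210 minutes.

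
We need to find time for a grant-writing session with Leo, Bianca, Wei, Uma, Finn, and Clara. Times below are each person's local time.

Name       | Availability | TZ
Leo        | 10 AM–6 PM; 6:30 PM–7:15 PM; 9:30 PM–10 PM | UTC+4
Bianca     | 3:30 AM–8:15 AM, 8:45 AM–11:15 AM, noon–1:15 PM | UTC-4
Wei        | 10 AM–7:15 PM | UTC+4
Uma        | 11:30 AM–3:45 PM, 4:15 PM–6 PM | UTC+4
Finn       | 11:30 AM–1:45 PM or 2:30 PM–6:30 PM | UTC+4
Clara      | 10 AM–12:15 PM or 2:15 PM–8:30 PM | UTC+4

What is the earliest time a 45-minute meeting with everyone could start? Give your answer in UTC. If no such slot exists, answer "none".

07:30

Leo in UTC: 06:00-14:00, 14:30-15:15, 17:30-18:00 (subtract 4h to convert from UTC+4).
Bianca in UTC: 07:30-12:15, 12:45-15:15, 16:00-17:15 (add 4h to convert from UTC-4).
Wei in UTC: 06:00-15:15 (subtract 4h to convert from UTC+4).
Uma in UTC: 07:30-11:45, 12:15-14:00 (subtract 4h to convert from UTC+4).
Finn in UTC: 07:30-09:45, 10:30-14:30 (subtract 4h to convert from UTC+4).
Clara in UTC: 06:00-08:15, 10:15-16:30 (subtract 4h to convert from UTC+4).
Leo ∩ Bianca: 07:30-12:15, 12:45-14:00, 14:30-15:15.
Leo ∩ Bianca ∩ Wei: 07:30-12:15, 12:45-14:00, 14:30-15:15.
Leo ∩ Bianca ∩ Wei ∩ Uma: 07:30-11:45, 12:45-14:00.
Leo ∩ Bianca ∩ Wei ∩ Uma ∩ Finn: 07:30-09:45, 10:30-11:45, 12:45-14:00.
Leo ∩ Bianca ∩ Wei ∩ Uma ∩ Finn ∩ Clara: 07:30-08:15, 10:30-11:45, 12:45-14:00.
The first common window of at least 45 minutes is 07:30-08:15, so the earliest start is 07:30.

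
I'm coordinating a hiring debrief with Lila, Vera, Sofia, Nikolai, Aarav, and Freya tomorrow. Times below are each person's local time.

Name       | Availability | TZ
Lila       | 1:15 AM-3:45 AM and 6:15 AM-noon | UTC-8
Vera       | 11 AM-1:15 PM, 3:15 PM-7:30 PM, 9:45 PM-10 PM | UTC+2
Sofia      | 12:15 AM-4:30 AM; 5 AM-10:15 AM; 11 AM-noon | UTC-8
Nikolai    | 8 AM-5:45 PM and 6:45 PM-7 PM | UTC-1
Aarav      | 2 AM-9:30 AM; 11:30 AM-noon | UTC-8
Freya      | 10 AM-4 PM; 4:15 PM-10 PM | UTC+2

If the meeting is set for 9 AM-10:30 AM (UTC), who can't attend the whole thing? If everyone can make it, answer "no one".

Aarav, Lila

Lila in UTC: 09:15-11:45, 14:15-20:00 (add 8h to convert from UTC-8).
Vera in UTC: 09:00-11:15, 13:15-17:30, 19:45-20:00 (subtract 2h to convert from UTC+2).
Sofia in UTC: 08:15-12:30, 13:00-18:15, 19:00-20:00 (add 8h to convert from UTC-8).
Nikolai in UTC: 09:00-18:45, 19:45-20:00 (add 1h to convert from UTC-1).
Aarav in UTC: 10:00-17:30, 19:30-20:00 (add 8h to convert from UTC-8).
Freya in UTC: 08:00-14:00, 14:15-20:00 (subtract 2h to convert from UTC+2).
Lila: not fully free for 09:00-10:30. Vera: free for 09:00-10:30. Sofia: free for 09:00-10:30. Nikolai: free for 09:00-10:30. Aarav: not fully free for 09:00-10:30. Freya: free for 09:00-10:30.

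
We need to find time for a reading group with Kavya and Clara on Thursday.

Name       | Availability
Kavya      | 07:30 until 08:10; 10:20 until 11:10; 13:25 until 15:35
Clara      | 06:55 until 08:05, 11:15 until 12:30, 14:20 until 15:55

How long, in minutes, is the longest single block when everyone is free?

Kavya ∩ Clara: 07:30-08:05, 14:20-15:35.
Those are the intersection windows.
The longest is 14:20-15:35 at 75 minutes.

75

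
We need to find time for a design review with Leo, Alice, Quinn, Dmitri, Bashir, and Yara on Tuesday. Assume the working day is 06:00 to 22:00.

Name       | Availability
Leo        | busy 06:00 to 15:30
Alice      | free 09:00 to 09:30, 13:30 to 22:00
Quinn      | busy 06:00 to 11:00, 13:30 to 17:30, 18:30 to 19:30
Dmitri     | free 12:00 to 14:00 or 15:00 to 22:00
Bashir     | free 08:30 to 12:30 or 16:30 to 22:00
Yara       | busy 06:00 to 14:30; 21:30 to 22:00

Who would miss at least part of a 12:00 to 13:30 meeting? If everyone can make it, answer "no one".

Leo free: 15:30-22:00 (invert busy blocks within the working day).
Alice free: 09:00-09:30, 13:30-22:00.
Quinn free: 11:00-13:30, 17:30-18:30, 19:30-22:00 (invert busy blocks within the working day).
Dmitri free: 12:00-14:00, 15:00-22:00.
Bashir free: 08:30-12:30, 16:30-22:00.
Yara free: 14:30-21:30 (invert busy blocks within the working day).
Leo: not fully free for 12:00-13:30. Alice: not fully free for 12:00-13:30. Quinn: free for 12:00-13:30. Dmitri: free for 12:00-13:30. Bashir: not fully free for 12:00-13:30. Yara: not fully free for 12:00-13:30.

Alice, Bashir, Leo, Yara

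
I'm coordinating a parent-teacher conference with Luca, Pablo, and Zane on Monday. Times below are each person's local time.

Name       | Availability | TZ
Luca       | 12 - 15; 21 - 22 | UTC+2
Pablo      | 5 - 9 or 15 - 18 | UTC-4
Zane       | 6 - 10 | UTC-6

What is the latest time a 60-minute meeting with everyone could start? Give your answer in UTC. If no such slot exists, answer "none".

12:00

Luca in UTC: 10:00-13:00, 19:00-20:00 (subtract 2h to convert from UTC+2).
Pablo in UTC: 09:00-13:00, 19:00-22:00 (add 4h to convert from UTC-4).
Zane in UTC: 12:00-16:00 (add 6h to convert from UTC-6).
Luca ∩ Pablo: 10:00-13:00, 19:00-20:00.
Luca ∩ Pablo ∩ Zane: 12:00-13:00.
The last common window of at least 60 minutes is 12:00-13:00; a 60-minute meeting can start as late as 12:00 and still end by 13:00.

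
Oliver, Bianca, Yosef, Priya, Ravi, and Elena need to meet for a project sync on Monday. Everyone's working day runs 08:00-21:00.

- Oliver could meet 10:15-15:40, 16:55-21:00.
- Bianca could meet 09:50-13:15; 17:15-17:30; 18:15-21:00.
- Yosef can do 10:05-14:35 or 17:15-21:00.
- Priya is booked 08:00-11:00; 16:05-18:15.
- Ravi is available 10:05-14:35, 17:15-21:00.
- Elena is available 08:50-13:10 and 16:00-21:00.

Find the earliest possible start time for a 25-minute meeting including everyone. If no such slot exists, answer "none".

11:00

Oliver free: 10:15-15:40, 16:55-21:00.
Bianca free: 09:50-13:15, 17:15-17:30, 18:15-21:00.
Yosef free: 10:05-14:35, 17:15-21:00.
Priya free: 11:00-16:05, 18:15-21:00 (invert busy blocks within the working day).
Ravi free: 10:05-14:35, 17:15-21:00.
Elena free: 08:50-13:10, 16:00-21:00.
Oliver ∩ Bianca: 10:15-13:15, 17:15-17:30, 18:15-21:00.
Oliver ∩ Bianca ∩ Yosef: 10:15-13:15, 17:15-17:30, 18:15-21:00.
Oliver ∩ Bianca ∩ Yosef ∩ Priya: 11:00-13:15, 18:15-21:00.
Oliver ∩ Bianca ∩ Yosef ∩ Priya ∩ Ravi: 11:00-13:15, 18:15-21:00.
Oliver ∩ Bianca ∩ Yosef ∩ Priya ∩ Ravi ∩ Elena: 11:00-13:10, 18:15-21:00.
The first common window of at least 25 minutes is 11:00-13:10, so the earliest start is 11:00.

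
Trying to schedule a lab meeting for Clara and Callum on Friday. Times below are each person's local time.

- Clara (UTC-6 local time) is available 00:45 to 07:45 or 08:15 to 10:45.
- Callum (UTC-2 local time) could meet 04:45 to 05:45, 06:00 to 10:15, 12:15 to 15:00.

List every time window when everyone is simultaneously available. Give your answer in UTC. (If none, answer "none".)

06:45-07:45, 08:00-12:15, 14:15-16:45

Clara in UTC: 06:45-13:45, 14:15-16:45 (add 6h to convert from UTC-6).
Callum in UTC: 06:45-07:45, 08:00-12:15, 14:15-17:00 (add 2h to convert from UTC-2).
Clara ∩ Callum: 06:45-07:45, 08:00-12:15, 14:15-16:45.
So the common availability across everyone is 06:45-07:45, 08:00-12:15, 14:15-16:45.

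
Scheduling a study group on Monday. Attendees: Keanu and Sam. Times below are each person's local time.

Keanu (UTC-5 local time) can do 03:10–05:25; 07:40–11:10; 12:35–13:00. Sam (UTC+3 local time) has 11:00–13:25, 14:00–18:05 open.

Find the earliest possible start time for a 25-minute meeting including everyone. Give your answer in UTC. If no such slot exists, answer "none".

08:10

Keanu in UTC: 08:10-10:25, 12:40-16:10, 17:35-18:00 (add 5h to convert from UTC-5).
Sam in UTC: 08:00-10:25, 11:00-15:05 (subtract 3h to convert from UTC+3).
Keanu ∩ Sam: 08:10-10:25, 12:40-15:05.
The first common window of at least 25 minutes is 08:10-10:25, so the earliest start is 08:10.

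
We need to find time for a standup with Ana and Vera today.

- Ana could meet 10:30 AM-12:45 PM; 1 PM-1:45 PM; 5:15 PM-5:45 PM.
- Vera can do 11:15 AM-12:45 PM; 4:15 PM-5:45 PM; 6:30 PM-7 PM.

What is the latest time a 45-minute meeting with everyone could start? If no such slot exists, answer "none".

12:00

Ana ∩ Vera: 11:15-12:45, 17:15-17:45.
The last common window of at least 45 minutes is 11:15-12:45; a 45-minute meeting can start as late as 12:00 and still end by 12:45.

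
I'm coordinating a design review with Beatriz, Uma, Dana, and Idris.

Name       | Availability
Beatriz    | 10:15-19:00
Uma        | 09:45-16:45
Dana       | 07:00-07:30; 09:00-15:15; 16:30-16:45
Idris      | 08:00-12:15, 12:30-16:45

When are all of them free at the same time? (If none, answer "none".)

10:15-12:15, 12:30-15:15, 16:30-16:45

Beatriz ∩ Uma: 10:15-16:45.
Beatriz ∩ Uma ∩ Dana: 10:15-15:15, 16:30-16:45.
Beatriz ∩ Uma ∩ Dana ∩ Idris: 10:15-12:15, 12:30-15:15, 16:30-16:45.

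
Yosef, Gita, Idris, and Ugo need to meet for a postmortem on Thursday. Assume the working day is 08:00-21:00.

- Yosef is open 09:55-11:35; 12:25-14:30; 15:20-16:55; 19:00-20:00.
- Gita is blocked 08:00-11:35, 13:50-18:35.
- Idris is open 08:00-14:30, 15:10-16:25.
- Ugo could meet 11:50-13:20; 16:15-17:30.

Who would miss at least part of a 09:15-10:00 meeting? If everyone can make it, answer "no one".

Yosef free: 09:55-11:35, 12:25-14:30, 15:20-16:55, 19:00-20:00.
Gita free: 11:35-13:50, 18:35-21:00 (invert busy blocks within the working day).
Idris free: 08:00-14:30, 15:10-16:25.
Ugo free: 11:50-13:20, 16:15-17:30.
Yosef: not fully free for 09:15-10:00. Gita: not fully free for 09:15-10:00. Idris: free for 09:15-10:00. Ugo: not fully free for 09:15-10:00.

Gita, Ugo, Yosef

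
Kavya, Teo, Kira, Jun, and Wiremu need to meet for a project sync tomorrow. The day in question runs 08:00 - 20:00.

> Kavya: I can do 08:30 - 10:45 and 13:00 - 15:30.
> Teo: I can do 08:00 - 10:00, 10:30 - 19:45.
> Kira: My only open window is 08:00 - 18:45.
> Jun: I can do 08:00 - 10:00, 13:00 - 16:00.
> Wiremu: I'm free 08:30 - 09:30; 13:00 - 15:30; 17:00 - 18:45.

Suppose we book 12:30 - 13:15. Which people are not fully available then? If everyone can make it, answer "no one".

Jun, Kavya, Wiremu

Kavya: not fully free for 12:30-13:15. Teo: free for 12:30-13:15. Kira: free for 12:30-13:15. Jun: not fully free for 12:30-13:15. Wiremu: not fully free for 12:30-13:15.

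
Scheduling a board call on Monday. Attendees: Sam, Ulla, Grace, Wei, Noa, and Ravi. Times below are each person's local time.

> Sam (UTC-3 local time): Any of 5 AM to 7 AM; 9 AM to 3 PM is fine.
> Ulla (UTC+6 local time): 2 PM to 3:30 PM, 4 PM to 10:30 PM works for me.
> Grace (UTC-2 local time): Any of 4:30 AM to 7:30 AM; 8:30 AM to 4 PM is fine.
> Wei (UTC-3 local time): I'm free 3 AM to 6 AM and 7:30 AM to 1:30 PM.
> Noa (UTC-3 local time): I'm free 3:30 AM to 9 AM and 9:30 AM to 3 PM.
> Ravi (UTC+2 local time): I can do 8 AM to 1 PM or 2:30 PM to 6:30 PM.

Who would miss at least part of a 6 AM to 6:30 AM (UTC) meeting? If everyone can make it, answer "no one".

Sam in UTC: 08:00-10:00, 12:00-18:00 (add 3h to convert from UTC-3).
Ulla in UTC: 08:00-09:30, 10:00-16:30 (subtract 6h to convert from UTC+6).
Grace in UTC: 06:30-09:30, 10:30-18:00 (add 2h to convert from UTC-2).
Wei in UTC: 06:00-09:00, 10:30-16:30 (add 3h to convert from UTC-3).
Noa in UTC: 06:30-12:00, 12:30-18:00 (add 3h to convert from UTC-3).
Ravi in UTC: 06:00-11:00, 12:30-16:30 (subtract 2h to convert from UTC+2).
Sam: not fully free for 06:00-06:30. Ulla: not fully free for 06:00-06:30. Grace: not fully free for 06:00-06:30. Wei: free for 06:00-06:30. Noa: not fully free for 06:00-06:30. Ravi: free for 06:00-06:30.

Grace, Noa, Sam, Ulla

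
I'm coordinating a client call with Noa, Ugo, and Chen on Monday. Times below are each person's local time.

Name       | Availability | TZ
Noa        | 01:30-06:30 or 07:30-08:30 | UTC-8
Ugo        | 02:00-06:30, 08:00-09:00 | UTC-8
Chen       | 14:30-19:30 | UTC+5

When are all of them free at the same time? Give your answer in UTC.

Noa in UTC: 09:30-14:30, 15:30-16:30 (add 8h to convert from UTC-8).
Ugo in UTC: 10:00-14:30, 16:00-17:00 (add 8h to convert from UTC-8).
Chen in UTC: 09:30-14:30 (subtract 5h to convert from UTC+5).
Noa ∩ Ugo: 10:00-14:30, 16:00-16:30.
Noa ∩ Ugo ∩ Chen: 10:00-14:30.

10:00-14:30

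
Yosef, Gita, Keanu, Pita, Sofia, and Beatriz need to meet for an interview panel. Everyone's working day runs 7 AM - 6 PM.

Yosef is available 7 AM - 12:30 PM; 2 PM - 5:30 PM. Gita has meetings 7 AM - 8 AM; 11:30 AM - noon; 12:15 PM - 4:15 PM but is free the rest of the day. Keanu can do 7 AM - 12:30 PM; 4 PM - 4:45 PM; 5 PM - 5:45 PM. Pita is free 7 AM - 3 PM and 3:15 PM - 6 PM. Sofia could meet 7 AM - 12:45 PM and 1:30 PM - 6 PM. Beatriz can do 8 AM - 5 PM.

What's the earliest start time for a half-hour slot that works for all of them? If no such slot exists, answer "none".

08:00

Yosef free: 07:00-12:30, 14:00-17:30.
Gita free: 08:00-11:30, 12:00-12:15, 16:15-18:00 (invert busy blocks within the working day).
Keanu free: 07:00-12:30, 16:00-16:45, 17:00-17:45.
Pita free: 07:00-15:00, 15:15-18:00.
Sofia free: 07:00-12:45, 13:30-18:00.
Beatriz free: 08:00-17:00.
Yosef ∩ Gita: 08:00-11:30, 12:00-12:15, 16:15-17:30.
Yosef ∩ Gita ∩ Keanu: 08:00-11:30, 12:00-12:15, 16:15-16:45, 17:00-17:30.
Yosef ∩ Gita ∩ Keanu ∩ Pita: 08:00-11:30, 12:00-12:15, 16:15-16:45, 17:00-17:30.
Yosef ∩ Gita ∩ Keanu ∩ Pita ∩ Sofia: 08:00-11:30, 12:00-12:15, 16:15-16:45, 17:00-17:30.
Yosef ∩ Gita ∩ Keanu ∩ Pita ∩ Sofia ∩ Beatriz: 08:00-11:30, 12:00-12:15, 16:15-16:45.
So the common availability across everyone is 08:00-11:30, 12:00-12:15, 16:15-16:45.
The first common window of at least 30 minutes is 08:00-11:30, so the earliest start is 08:00.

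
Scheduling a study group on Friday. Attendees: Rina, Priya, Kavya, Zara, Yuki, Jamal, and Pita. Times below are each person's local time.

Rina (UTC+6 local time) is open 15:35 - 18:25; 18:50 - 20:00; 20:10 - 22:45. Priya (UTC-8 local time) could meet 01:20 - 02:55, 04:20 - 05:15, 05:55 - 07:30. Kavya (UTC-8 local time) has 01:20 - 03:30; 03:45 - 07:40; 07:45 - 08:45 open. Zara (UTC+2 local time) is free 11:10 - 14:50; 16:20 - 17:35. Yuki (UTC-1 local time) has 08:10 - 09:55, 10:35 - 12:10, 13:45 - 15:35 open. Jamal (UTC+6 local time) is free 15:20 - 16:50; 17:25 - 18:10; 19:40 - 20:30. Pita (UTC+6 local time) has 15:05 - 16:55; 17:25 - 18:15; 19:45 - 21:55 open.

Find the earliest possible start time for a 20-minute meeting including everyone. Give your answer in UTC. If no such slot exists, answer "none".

Rina in UTC: 09:35-12:25, 12:50-14:00, 14:10-16:45 (subtract 6h to convert from UTC+6).
Priya in UTC: 09:20-10:55, 12:20-13:15, 13:55-15:30 (add 8h to convert from UTC-8).
Kavya in UTC: 09:20-11:30, 11:45-15:40, 15:45-16:45 (add 8h to convert from UTC-8).
Zara in UTC: 09:10-12:50, 14:20-15:35 (subtract 2h to convert from UTC+2).
Yuki in UTC: 09:10-10:55, 11:35-13:10, 14:45-16:35 (add 1h to convert from UTC-1).
Jamal in UTC: 09:20-10:50, 11:25-12:10, 13:40-14:30 (subtract 6h to convert from UTC+6).
Pita in UTC: 09:05-10:55, 11:25-12:15, 13:45-15:55 (subtract 6h to convert from UTC+6).
Rina ∩ Priya: 09:35-10:55, 12:20-12:25, 12:50-13:15, 13:55-14:00, 14:10-15:30.
Rina ∩ Priya ∩ Kavya: 09:35-10:55, 12:20-12:25, 12:50-13:15, 13:55-14:00, 14:10-15:30.
Rina ∩ Priya ∩ Kavya ∩ Zara: 09:35-10:55, 12:20-12:25, 14:20-15:30.
Rina ∩ Priya ∩ Kavya ∩ Zara ∩ Yuki: 09:35-10:55, 12:20-12:25, 14:45-15:30.
Rina ∩ Priya ∩ Kavya ∩ Zara ∩ Yuki ∩ Jamal: 09:35-10:50.
Rina ∩ Priya ∩ Kavya ∩ Zara ∩ Yuki ∩ Jamal ∩ Pita: 09:35-10:50.
The first common window of at least 20 minutes is 09:35-10:50, so the earliest start is 09:35.

09:35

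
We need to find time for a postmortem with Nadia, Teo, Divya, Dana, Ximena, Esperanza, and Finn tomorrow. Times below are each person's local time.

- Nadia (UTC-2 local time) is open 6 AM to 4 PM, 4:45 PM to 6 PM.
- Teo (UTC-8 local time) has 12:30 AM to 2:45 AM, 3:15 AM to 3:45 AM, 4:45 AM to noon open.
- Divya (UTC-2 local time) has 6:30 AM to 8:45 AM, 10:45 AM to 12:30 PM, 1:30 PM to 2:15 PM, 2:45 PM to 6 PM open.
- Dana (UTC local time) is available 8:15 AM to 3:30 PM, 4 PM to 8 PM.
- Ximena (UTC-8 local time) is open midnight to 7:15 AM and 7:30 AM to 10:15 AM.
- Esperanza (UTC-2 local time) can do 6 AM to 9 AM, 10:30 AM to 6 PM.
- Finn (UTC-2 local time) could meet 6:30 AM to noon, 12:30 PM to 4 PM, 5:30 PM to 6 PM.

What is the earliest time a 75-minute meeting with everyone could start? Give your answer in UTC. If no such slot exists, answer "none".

Nadia in UTC: 08:00-18:00, 18:45-20:00 (add 2h to convert from UTC-2).
Teo in UTC: 08:30-10:45, 11:15-11:45, 12:45-20:00 (add 8h to convert from UTC-8).
Divya in UTC: 08:30-10:45, 12:45-14:30, 15:30-16:15, 16:45-20:00 (add 2h to convert from UTC-2).
Dana in UTC: 08:15-15:30, 16:00-20:00.
Ximena in UTC: 08:00-15:15, 15:30-18:15 (add 8h to convert from UTC-8).
Esperanza in UTC: 08:00-11:00, 12:30-20:00 (add 2h to convert from UTC-2).
Finn in UTC: 08:30-14:00, 14:30-18:00, 19:30-20:00 (add 2h to convert from UTC-2).
Nadia ∩ Teo: 08:30-10:45, 11:15-11:45, 12:45-18:00, 18:45-20:00.
Nadia ∩ Teo ∩ Divya: 08:30-10:45, 12:45-14:30, 15:30-16:15, 16:45-18:00, 18:45-20:00.
Nadia ∩ Teo ∩ Divya ∩ Dana: 08:30-10:45, 12:45-14:30, 16:00-16:15, 16:45-18:00, 18:45-20:00.
Nadia ∩ Teo ∩ Divya ∩ Dana ∩ Ximena: 08:30-10:45, 12:45-14:30, 16:00-16:15, 16:45-18:00.
Nadia ∩ Teo ∩ Divya ∩ Dana ∩ Ximena ∩ Esperanza: 08:30-10:45, 12:45-14:30, 16:00-16:15, 16:45-18:00.
Nadia ∩ Teo ∩ Divya ∩ Dana ∩ Ximena ∩ Esperanza ∩ Finn: 08:30-10:45, 12:45-14:00, 16:00-16:15, 16:45-18:00.
The first common window of at least 75 minutes is 08:30-10:45, so the earliest start is 08:30.

08:30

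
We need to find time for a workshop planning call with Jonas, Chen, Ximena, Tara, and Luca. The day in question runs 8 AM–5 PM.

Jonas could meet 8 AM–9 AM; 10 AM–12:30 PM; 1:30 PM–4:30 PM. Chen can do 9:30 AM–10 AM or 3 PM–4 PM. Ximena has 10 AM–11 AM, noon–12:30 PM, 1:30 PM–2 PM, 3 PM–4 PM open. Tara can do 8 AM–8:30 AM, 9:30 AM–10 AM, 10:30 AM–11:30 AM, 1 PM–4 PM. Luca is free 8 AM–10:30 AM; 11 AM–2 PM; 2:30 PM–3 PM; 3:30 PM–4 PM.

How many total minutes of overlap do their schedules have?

30

Jonas ∩ Chen: 15:00-16:00.
Jonas ∩ Chen ∩ Ximena: 15:00-16:00.
Jonas ∩ Chen ∩ Ximena ∩ Tara: 15:00-16:00.
Jonas ∩ Chen ∩ Ximena ∩ Tara ∩ Luca: 15:30-16:00.
That's a single block of 30 minutes.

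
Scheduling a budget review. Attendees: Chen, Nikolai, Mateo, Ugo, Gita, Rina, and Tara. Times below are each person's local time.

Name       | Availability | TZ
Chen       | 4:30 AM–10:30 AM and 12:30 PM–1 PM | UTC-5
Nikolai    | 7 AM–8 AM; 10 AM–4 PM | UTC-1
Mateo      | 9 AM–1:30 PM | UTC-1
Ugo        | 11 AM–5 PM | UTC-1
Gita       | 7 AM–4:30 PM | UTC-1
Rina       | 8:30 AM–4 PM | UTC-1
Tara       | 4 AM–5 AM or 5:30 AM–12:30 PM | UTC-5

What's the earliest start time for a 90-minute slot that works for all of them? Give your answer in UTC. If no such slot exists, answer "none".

Chen in UTC: 09:30-15:30, 17:30-18:00 (add 5h to convert from UTC-5).
Nikolai in UTC: 08:00-09:00, 11:00-17:00 (add 1h to convert from UTC-1).
Mateo in UTC: 10:00-14:30 (add 1h to convert from UTC-1).
Ugo in UTC: 12:00-18:00 (add 1h to convert from UTC-1).
Gita in UTC: 08:00-17:30 (add 1h to convert from UTC-1).
Rina in UTC: 09:30-17:00 (add 1h to convert from UTC-1).
Tara in UTC: 09:00-10:00, 10:30-17:30 (add 5h to convert from UTC-5).
Chen ∩ Nikolai: 11:00-15:30.
Chen ∩ Nikolai ∩ Mateo: 11:00-14:30.
Chen ∩ Nikolai ∩ Mateo ∩ Ugo: 12:00-14:30.
Chen ∩ Nikolai ∩ Mateo ∩ Ugo ∩ Gita: 12:00-14:30.
Chen ∩ Nikolai ∩ Mateo ∩ Ugo ∩ Gita ∩ Rina: 12:00-14:30.
Chen ∩ Nikolai ∩ Mateo ∩ Ugo ∩ Gita ∩ Rina ∩ Tara: 12:00-14:30.
Those are the intersection windows.
The first common window of at least 90 minutes is 12:00-14:30, so the earliest start is 12:00.

12:00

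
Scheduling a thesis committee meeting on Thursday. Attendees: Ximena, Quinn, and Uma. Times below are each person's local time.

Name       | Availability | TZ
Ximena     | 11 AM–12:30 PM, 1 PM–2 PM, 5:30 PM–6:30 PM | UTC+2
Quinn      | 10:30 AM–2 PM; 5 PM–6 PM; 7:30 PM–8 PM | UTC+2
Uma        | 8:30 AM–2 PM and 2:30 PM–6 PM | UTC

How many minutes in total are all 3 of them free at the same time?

180

Ximena in UTC: 09:00-10:30, 11:00-12:00, 15:30-16:30 (subtract 2h to convert from UTC+2).
Quinn in UTC: 08:30-12:00, 15:00-16:00, 17:30-18:00 (subtract 2h to convert from UTC+2).
Uma in UTC: 08:30-14:00, 14:30-18:00.
Ximena ∩ Quinn: 09:00-10:30, 11:00-12:00, 15:30-16:00.
Ximena ∩ Quinn ∩ Uma: 09:00-10:30, 11:00-12:00, 15:30-16:00.
Those are the intersection windows.
Summing the common windows: 90 + 60 + 30 = 180 minutes.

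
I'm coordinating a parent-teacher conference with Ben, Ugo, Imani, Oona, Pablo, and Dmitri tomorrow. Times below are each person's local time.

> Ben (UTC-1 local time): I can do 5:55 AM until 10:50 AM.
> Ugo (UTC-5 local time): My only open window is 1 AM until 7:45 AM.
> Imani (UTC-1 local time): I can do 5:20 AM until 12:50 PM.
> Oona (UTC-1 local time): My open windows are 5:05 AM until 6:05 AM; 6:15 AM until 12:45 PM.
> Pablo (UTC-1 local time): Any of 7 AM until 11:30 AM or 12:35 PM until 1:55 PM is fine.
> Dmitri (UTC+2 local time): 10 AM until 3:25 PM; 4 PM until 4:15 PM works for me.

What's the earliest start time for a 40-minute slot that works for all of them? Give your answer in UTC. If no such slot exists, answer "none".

Ben in UTC: 06:55-11:50 (add 1h to convert from UTC-1).
Ugo in UTC: 06:00-12:45 (add 5h to convert from UTC-5).
Imani in UTC: 06:20-13:50 (add 1h to convert from UTC-1).
Oona in UTC: 06:05-07:05, 07:15-13:45 (add 1h to convert from UTC-1).
Pablo in UTC: 08:00-12:30, 13:35-14:55 (add 1h to convert from UTC-1).
Dmitri in UTC: 08:00-13:25, 14:00-14:15 (subtract 2h to convert from UTC+2).
Ben ∩ Ugo: 06:55-11:50.
Ben ∩ Ugo ∩ Imani: 06:55-11:50.
Ben ∩ Ugo ∩ Imani ∩ Oona: 06:55-07:05, 07:15-11:50.
Ben ∩ Ugo ∩ Imani ∩ Oona ∩ Pablo: 08:00-11:50.
Ben ∩ Ugo ∩ Imani ∩ Oona ∩ Pablo ∩ Dmitri: 08:00-11:50.
Those are the intersection windows.
The first common window of at least 40 minutes is 08:00-11:50, so the earliest start is 08:00.

08:00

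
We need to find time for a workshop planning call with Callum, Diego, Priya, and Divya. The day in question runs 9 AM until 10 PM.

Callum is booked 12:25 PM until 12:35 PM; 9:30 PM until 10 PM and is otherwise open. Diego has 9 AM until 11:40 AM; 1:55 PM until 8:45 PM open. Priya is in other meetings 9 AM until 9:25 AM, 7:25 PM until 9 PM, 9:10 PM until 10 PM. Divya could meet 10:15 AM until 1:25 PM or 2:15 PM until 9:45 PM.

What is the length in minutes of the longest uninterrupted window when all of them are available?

310

Callum free: 09:00-12:25, 12:35-21:30 (invert busy blocks within the working day).
Diego free: 09:00-11:40, 13:55-20:45.
Priya free: 09:25-19:25, 21:00-21:10 (invert busy blocks within the working day).
Divya free: 10:15-13:25, 14:15-21:45.
Callum ∩ Diego: 09:00-11:40, 13:55-20:45.
Callum ∩ Diego ∩ Priya: 09:25-11:40, 13:55-19:25.
Callum ∩ Diego ∩ Priya ∩ Divya: 10:15-11:40, 14:15-19:25.
So the common availability across everyone is 10:15-11:40, 14:15-19:25.
The longest is 14:15-19:25 at 310 minutes.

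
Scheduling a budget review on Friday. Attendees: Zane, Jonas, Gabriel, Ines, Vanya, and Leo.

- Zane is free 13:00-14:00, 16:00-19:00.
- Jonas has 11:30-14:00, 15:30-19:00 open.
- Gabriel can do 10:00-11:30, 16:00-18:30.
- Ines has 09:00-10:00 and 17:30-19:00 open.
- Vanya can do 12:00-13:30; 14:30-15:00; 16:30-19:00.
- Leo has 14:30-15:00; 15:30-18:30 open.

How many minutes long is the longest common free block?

60

Zane ∩ Jonas: 13:00-14:00, 16:00-19:00.
Zane ∩ Jonas ∩ Gabriel: 16:00-18:30.
Zane ∩ Jonas ∩ Gabriel ∩ Ines: 17:30-18:30.
Zane ∩ Jonas ∩ Gabriel ∩ Ines ∩ Vanya: 17:30-18:30.
Zane ∩ Jonas ∩ Gabriel ∩ Ines ∩ Vanya ∩ Leo: 17:30-18:30.
The longest is 17:30-18:30 at 60 minutes.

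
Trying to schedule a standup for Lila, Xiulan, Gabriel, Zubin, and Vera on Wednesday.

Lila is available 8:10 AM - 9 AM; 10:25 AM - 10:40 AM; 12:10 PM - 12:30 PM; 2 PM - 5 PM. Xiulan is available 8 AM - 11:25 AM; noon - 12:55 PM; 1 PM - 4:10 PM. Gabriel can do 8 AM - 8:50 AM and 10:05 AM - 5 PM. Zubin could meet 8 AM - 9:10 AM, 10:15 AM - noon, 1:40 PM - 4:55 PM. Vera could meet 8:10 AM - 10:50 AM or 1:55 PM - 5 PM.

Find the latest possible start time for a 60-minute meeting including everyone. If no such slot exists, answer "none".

15:10

Lila ∩ Xiulan: 08:10-09:00, 10:25-10:40, 12:10-12:30, 14:00-16:10.
Lila ∩ Xiulan ∩ Gabriel: 08:10-08:50, 10:25-10:40, 12:10-12:30, 14:00-16:10.
Lila ∩ Xiulan ∩ Gabriel ∩ Zubin: 08:10-08:50, 10:25-10:40, 14:00-16:10.
Lila ∩ Xiulan ∩ Gabriel ∩ Zubin ∩ Vera: 08:10-08:50, 10:25-10:40, 14:00-16:10.
The last common window of at least 60 minutes is 14:00-16:10; a 60-minute meeting can start as late as 15:10 and still end by 16:10.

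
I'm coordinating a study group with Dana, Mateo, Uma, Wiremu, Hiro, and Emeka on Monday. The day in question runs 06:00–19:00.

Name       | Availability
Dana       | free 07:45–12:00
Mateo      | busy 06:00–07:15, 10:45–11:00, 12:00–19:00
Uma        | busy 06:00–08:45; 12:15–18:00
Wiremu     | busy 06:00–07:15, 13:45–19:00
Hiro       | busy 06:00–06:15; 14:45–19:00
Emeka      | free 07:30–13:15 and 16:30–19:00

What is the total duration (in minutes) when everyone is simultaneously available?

Dana free: 07:45-12:00.
Mateo free: 07:15-10:45, 11:00-12:00 (invert busy blocks within the working day).
Uma free: 08:45-12:15, 18:00-19:00 (invert busy blocks within the working day).
Wiremu free: 07:15-13:45 (invert busy blocks within the working day).
Hiro free: 06:15-14:45 (invert busy blocks within the working day).
Emeka free: 07:30-13:15, 16:30-19:00.
Dana ∩ Mateo: 07:45-10:45, 11:00-12:00.
Dana ∩ Mateo ∩ Uma: 08:45-10:45, 11:00-12:00.
Dana ∩ Mateo ∩ Uma ∩ Wiremu: 08:45-10:45, 11:00-12:00.
Dana ∩ Mateo ∩ Uma ∩ Wiremu ∩ Hiro: 08:45-10:45, 11:00-12:00.
Dana ∩ Mateo ∩ Uma ∩ Wiremu ∩ Hiro ∩ Emeka: 08:45-10:45, 11:00-12:00.
Summing the common windows: 120 + 60 = 180 minutes.

180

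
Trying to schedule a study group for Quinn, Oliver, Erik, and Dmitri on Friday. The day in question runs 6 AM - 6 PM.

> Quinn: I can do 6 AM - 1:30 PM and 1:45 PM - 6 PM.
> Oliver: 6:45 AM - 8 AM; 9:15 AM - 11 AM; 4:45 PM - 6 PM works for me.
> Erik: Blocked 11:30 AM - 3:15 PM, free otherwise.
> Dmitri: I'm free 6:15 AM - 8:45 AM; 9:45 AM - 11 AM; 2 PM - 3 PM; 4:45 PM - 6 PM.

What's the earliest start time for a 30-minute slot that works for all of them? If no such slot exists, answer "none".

06:45

Quinn free: 06:00-13:30, 13:45-18:00.
Oliver free: 06:45-08:00, 09:15-11:00, 16:45-18:00.
Erik free: 06:00-11:30, 15:15-18:00 (invert busy blocks within the working day).
Dmitri free: 06:15-08:45, 09:45-11:00, 14:00-15:00, 16:45-18:00.
Quinn ∩ Oliver: 06:45-08:00, 09:15-11:00, 16:45-18:00.
Quinn ∩ Oliver ∩ Erik: 06:45-08:00, 09:15-11:00, 16:45-18:00.
Quinn ∩ Oliver ∩ Erik ∩ Dmitri: 06:45-08:00, 09:45-11:00, 16:45-18:00.
The first common window of at least 30 minutes is 06:45-08:00, so the earliest start is 06:45.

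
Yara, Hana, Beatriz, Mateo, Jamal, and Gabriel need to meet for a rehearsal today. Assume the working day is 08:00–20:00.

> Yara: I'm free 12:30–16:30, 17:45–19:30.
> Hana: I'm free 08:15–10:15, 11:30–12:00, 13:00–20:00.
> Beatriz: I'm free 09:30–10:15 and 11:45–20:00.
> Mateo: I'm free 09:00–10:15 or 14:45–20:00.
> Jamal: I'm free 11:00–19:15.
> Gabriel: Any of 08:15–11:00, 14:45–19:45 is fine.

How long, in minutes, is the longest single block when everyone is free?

105

Yara ∩ Hana: 13:00-16:30, 17:45-19:30.
Yara ∩ Hana ∩ Beatriz: 13:00-16:30, 17:45-19:30.
Yara ∩ Hana ∩ Beatriz ∩ Mateo: 14:45-16:30, 17:45-19:30.
Yara ∩ Hana ∩ Beatriz ∩ Mateo ∩ Jamal: 14:45-16:30, 17:45-19:15.
Yara ∩ Hana ∩ Beatriz ∩ Mateo ∩ Jamal ∩ Gabriel: 14:45-16:30, 17:45-19:15.
The longest is 14:45-16:30 at 105 minutes.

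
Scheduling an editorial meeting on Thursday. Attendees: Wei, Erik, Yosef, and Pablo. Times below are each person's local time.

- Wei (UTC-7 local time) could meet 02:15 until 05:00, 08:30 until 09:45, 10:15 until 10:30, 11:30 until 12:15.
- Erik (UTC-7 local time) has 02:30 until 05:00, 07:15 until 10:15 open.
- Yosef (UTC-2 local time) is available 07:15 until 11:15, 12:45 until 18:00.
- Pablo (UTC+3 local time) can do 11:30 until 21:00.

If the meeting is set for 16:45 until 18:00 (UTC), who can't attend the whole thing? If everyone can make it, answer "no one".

Wei in UTC: 09:15-12:00, 15:30-16:45, 17:15-17:30, 18:30-19:15 (add 7h to convert from UTC-7).
Erik in UTC: 09:30-12:00, 14:15-17:15 (add 7h to convert from UTC-7).
Yosef in UTC: 09:15-13:15, 14:45-20:00 (add 2h to convert from UTC-2).
Pablo in UTC: 08:30-18:00 (subtract 3h to convert from UTC+3).
Wei: not fully free for 16:45-18:00. Erik: not fully free for 16:45-18:00. Yosef: free for 16:45-18:00. Pablo: free for 16:45-18:00.

Erik, Wei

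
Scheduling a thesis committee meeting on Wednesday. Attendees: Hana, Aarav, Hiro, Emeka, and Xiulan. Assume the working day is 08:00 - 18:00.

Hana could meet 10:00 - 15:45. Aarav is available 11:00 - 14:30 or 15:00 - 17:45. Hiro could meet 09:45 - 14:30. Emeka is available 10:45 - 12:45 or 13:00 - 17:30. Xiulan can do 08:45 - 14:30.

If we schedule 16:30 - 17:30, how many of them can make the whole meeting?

Aarav and Emeka can make the full 16:30-17:30 slot — that's 2.

2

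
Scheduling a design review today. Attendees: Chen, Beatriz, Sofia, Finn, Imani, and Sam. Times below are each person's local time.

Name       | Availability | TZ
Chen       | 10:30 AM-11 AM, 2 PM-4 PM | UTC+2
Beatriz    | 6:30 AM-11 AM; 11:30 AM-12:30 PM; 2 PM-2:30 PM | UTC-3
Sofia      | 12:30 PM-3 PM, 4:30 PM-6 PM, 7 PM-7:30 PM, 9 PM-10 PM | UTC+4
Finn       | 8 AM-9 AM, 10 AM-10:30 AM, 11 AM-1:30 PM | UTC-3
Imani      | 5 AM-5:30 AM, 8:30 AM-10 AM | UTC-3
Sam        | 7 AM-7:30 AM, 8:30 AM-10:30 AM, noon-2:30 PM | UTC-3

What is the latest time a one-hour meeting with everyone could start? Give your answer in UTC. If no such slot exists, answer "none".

Chen in UTC: 08:30-09:00, 12:00-14:00 (subtract 2h to convert from UTC+2).
Beatriz in UTC: 09:30-14:00, 14:30-15:30, 17:00-17:30 (add 3h to convert from UTC-3).
Sofia in UTC: 08:30-11:00, 12:30-14:00, 15:00-15:30, 17:00-18:00 (subtract 4h to convert from UTC+4).
Finn in UTC: 11:00-12:00, 13:00-13:30, 14:00-16:30 (add 3h to convert from UTC-3).
Imani in UTC: 08:00-08:30, 11:30-13:00 (add 3h to convert from UTC-3).
Sam in UTC: 10:00-10:30, 11:30-13:30, 15:00-17:30 (add 3h to convert from UTC-3).
Chen ∩ Beatriz: 12:00-14:00.
Chen ∩ Beatriz ∩ Sofia: 12:30-14:00.
Chen ∩ Beatriz ∩ Sofia ∩ Finn: 13:00-13:30.
Chen ∩ Beatriz ∩ Sofia ∩ Finn ∩ Imani: ∅.
Chen ∩ Beatriz ∩ Sofia ∩ Finn ∩ Imani ∩ Sam: ∅.
There is no time when everyone is free.
No common window is at least 60 minutes long.

none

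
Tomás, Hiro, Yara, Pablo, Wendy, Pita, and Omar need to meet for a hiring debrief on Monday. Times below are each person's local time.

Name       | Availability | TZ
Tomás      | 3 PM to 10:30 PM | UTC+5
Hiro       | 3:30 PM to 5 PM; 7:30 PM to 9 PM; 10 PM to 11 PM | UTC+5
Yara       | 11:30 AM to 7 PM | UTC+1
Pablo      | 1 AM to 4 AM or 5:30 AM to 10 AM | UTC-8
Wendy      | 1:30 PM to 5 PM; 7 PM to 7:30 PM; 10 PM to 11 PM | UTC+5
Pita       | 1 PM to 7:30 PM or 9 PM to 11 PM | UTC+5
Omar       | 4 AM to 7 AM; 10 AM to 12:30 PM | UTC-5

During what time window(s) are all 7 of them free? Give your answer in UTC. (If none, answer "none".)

Tomás in UTC: 10:00-17:30 (subtract 5h to convert from UTC+5).
Hiro in UTC: 10:30-12:00, 14:30-16:00, 17:00-18:00 (subtract 5h to convert from UTC+5).
Yara in UTC: 10:30-18:00 (subtract 1h to convert from UTC+1).
Pablo in UTC: 09:00-12:00, 13:30-18:00 (add 8h to convert from UTC-8).
Wendy in UTC: 08:30-12:00, 14:00-14:30, 17:00-18:00 (subtract 5h to convert from UTC+5).
Pita in UTC: 08:00-14:30, 16:00-18:00 (subtract 5h to convert from UTC+5).
Omar in UTC: 09:00-12:00, 15:00-17:30 (add 5h to convert from UTC-5).
Tomás ∩ Hiro: 10:30-12:00, 14:30-16:00, 17:00-17:30.
Tomás ∩ Hiro ∩ Yara: 10:30-12:00, 14:30-16:00, 17:00-17:30.
Tomás ∩ Hiro ∩ Yara ∩ Pablo: 10:30-12:00, 14:30-16:00, 17:00-17:30.
Tomás ∩ Hiro ∩ Yara ∩ Pablo ∩ Wendy: 10:30-12:00, 17:00-17:30.
Tomás ∩ Hiro ∩ Yara ∩ Pablo ∩ Wendy ∩ Pita: 10:30-12:00, 17:00-17:30.
Tomás ∩ Hiro ∩ Yara ∩ Pablo ∩ Wendy ∩ Pita ∩ Omar: 10:30-12:00, 17:00-17:30.

10:30-12:00, 17:00-17:30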